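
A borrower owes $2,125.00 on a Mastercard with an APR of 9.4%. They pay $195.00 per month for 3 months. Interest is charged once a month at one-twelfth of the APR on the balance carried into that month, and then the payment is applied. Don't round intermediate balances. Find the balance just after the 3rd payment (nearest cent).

Monthly rate r = 9.4%/12 = 0.783333% = 0.00783333.
Each month: B ← B·(1+r) − $195.00.
Month 1: interest $16.65; balance after payment $1,946.65.
Month 2: interest $15.25; balance after payment $1,766.89.
Month 3: interest $13.84; balance after payment $1,585.74.

$1,585.74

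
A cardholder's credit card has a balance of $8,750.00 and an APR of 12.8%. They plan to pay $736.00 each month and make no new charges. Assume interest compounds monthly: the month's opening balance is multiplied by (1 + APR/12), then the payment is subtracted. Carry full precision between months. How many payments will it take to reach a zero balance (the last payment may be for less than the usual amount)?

Monthly rate r = 12.8%/12 = 1.06667% = 0.0106667.
Recurrence: B ← B·(1+r) − $736.00.
Month 1: interest $93.33; balance after payment $8,107.33.
Month 2: interest $86.48; balance after payment $7,457.81.
Closed form: n = −ln(1 − rB₀/P)/ln(1+r) = −ln(0.87319)/ln(1.01067) ≈ 12.781, so the balance reaches zero during payment 13.

13 months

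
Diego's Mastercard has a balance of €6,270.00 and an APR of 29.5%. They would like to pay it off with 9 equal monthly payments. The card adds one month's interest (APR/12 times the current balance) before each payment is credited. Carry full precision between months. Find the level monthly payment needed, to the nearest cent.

Monthly rate r = 29.5%/12 = 2.45833% = 0.0245833.
Level-payment amortization: P = B₀·r / (1 − (1+r)^(−n)) = 6270.00·0.0245833 / (1 − 1.02458^(−9)).
Denominator 1 − (1+r)^(−9) = 0.196336181.
P = 154.137 / 0.196336181 ≈ 785.07.

€785.07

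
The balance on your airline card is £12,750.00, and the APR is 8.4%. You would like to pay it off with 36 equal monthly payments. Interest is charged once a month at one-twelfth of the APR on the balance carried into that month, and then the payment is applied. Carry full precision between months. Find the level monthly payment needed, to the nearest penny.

Monthly rate r = 8.4%/12 = 0.7% = 0.007.
Level-payment amortization: P = B₀·r / (1 − (1+r)^(−n)) = 12750.00·0.007 / (1 − 1.007^(−36)).
Denominator 1 − (1+r)^(−36) = 0.222072615.
P = 89.25 / 0.222072615 ≈ 401.90.

£401.90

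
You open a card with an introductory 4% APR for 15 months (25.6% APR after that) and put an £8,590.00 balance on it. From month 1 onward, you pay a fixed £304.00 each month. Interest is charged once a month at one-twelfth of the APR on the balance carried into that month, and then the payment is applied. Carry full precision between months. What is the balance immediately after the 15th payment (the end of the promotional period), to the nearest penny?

£4,361.72

Promo months 1–15 at r₀ = 4%/12 = 0.00333333; months 16+ at r₁ = 25.6%/12 = 0.0213333.
After month 15: iterate B ← B·(1+r₀) − £304.00 for 15 months → £4,361.72.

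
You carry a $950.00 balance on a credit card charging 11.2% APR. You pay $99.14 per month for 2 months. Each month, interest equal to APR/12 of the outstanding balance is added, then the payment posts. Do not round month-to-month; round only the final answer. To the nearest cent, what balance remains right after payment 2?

$768.61

Monthly rate r = 11.2%/12 = 0.933333% = 0.00933333.
Each month: B ← B·(1+r) − $99.14.
Month 1: interest $8.87; balance after payment $859.73.
Month 2: interest $8.02; balance after payment $768.61.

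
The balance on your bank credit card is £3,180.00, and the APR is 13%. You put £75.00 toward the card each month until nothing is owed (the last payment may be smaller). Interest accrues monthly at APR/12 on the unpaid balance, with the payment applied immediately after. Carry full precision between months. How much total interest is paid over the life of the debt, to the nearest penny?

£1,100.41

Monthly rate r = 13%/12 = 1.08333% = 0.0108333.
Payoff takes n = ⌈−ln(1 − rB₀/P)/ln(1+r)⌉ = ⌈57.072⌉ = 58 payments; the last is £5.41.
Total paid = 57·£75.00 + £5.41 = £4,280.41.
Total interest = total paid − principal = £4,280.41 − £3,180.00 = £1,100.41.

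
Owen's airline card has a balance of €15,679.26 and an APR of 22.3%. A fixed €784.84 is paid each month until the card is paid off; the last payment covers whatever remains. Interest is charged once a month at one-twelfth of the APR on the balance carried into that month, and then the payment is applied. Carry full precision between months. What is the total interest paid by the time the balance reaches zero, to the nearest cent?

€4,100.80

Monthly rate r = 22.3%/12 = 1.85833% = 0.0185833.
Payoff takes n = ⌈−ln(1 − rB₀/P)/ln(1+r)⌉ = ⌈25.201⌉ = 26 payments; the last is €159.06.
Total paid = 25·€784.84 + €159.06 = €19,780.06.
Total interest = total paid − principal = €19,780.06 − €15,679.26 = €4,100.80.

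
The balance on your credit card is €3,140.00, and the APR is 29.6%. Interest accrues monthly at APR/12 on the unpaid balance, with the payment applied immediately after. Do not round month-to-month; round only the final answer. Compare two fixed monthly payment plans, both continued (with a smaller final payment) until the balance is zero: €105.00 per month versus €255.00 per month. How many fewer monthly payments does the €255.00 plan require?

40 fewer payments

Monthly rate r = 29.6%/12 = 2.46667% = 0.0246667.
At €105.00/mo: n = ⌈−ln(1 − rB₀/P)/ln(1+r)⌉ = 55 payments (last €95.94); total interest = total paid − €3,140.00 = €2,625.94.
At €255.00/mo: 15 payments (last €218.96); total interest €648.96.
Payments saved = 55 − 15 = 40.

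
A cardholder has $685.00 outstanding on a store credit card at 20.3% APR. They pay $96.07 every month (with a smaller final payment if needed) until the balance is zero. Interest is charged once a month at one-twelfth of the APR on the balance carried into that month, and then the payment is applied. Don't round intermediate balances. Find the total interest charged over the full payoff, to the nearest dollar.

$51

Monthly rate r = 20.3%/12 = 1.69167% = 0.0169167.
Payoff takes n = ⌈−ln(1 − rB₀/P)/ln(1+r)⌉ = ⌈7.662⌉ = 8 payments; the last is $63.81.
Total paid = 7·$96.07 + $63.81 = $736.30.
Total interest = total paid − principal = $736.30 − $685.00 = $51.30.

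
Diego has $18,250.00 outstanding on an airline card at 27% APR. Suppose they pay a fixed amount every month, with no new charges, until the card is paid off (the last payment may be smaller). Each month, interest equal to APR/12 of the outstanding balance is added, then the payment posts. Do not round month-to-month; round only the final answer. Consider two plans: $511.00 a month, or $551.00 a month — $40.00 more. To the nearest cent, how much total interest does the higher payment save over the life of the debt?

$3,512.93

Monthly rate r = 27%/12 = 2.25% = 0.0225.
At $511.00/mo: n = ⌈−ln(1 − rB₀/P)/ln(1+r)⌉ = 74 payments (last $73.31); total interest = total paid − $18,250.00 = $19,126.31.
At $551.00/mo: 62 payments (last $252.38); total interest $15,613.38.
Interest saved = $19,126.31 − $15,613.38 = $3,512.93.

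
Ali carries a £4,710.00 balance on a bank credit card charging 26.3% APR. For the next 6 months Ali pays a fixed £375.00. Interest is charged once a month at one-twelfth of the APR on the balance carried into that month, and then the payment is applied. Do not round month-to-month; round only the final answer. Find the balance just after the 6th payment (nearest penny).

£2,987.37

Monthly rate r = 26.3%/12 = 2.19167% = 0.0219167.
Each month: B ← B·(1+r) − £375.00.
Month 1: interest £103.23; balance after payment £4,438.23.
Month 2: interest £97.27; balance after payment £4,160.50.
Month 3: interest £91.18; balance after payment £3,876.68.
Month 4: interest £84.96; balance after payment £3,586.65.
Month 5: interest £78.61; balance after payment £3,290.25.
Month 6: interest £72.11; balance after payment £2,987.37.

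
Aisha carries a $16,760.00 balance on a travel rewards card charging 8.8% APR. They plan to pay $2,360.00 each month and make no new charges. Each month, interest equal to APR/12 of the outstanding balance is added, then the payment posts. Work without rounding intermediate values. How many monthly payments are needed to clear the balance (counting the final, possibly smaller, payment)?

8 payments

Monthly rate r = 8.8%/12 = 0.733333% = 0.00733333.
Recurrence: B ← B·(1+r) − $2,360.00.
Month 1: interest $122.91; balance after payment $14,522.91.
Month 2: interest $106.50; balance after payment $12,269.41.
Closed form: n = −ln(1 − rB₀/P)/ln(1+r) = −ln(0.94792)/ln(1.00733) ≈ 7.320, so the balance reaches zero during payment 8.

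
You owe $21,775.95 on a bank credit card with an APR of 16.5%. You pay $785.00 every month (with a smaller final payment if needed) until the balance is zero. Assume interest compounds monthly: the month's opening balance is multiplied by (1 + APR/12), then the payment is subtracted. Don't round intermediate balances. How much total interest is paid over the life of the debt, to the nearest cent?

Monthly rate r = 16.5%/12 = 1.375% = 0.01375.
Payoff takes n = ⌈−ln(1 − rB₀/P)/ln(1+r)⌉ = ⌈35.173⌉ = 36 payments; the last is $136.82.
Total paid = 35·$785.00 + $136.82 = $27,611.82.
Total interest = total paid − principal = $27,611.82 − $21,775.95 = $5,835.87.

$5,835.87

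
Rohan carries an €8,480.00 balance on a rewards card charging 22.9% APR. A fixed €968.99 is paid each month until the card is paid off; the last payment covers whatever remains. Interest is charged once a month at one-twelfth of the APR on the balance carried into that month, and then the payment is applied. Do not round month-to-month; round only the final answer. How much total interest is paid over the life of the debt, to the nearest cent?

€888.64

Monthly rate r = 22.9%/12 = 1.90833% = 0.0190833.
Payoff takes n = ⌈−ln(1 − rB₀/P)/ln(1+r)⌉ = ⌈9.666⌉ = 10 payments; the last is €647.73.
Total paid = 9·€968.99 + €647.73 = €9,368.64.
Total interest = total paid − principal = €9,368.64 − €8,480.00 = €888.64.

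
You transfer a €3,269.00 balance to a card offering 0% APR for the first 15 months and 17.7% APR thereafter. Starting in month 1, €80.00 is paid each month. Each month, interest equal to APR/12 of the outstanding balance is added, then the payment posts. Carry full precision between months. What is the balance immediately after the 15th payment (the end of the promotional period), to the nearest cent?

€2,069.00

Promo months 1–15 at r₀ = 0%/12 = 0; months 16+ at r₁ = 17.7%/12 = 0.01475.
After month 15 (no interest yet): B = €3,269.00 − 15·€80.00 = €2,069.00.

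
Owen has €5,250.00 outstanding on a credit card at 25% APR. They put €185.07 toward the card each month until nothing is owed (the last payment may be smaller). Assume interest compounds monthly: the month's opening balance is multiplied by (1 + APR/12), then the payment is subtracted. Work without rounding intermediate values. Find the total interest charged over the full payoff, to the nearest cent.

Monthly rate r = 25%/12 = 2.08333% = 0.0208333.
Payoff takes n = ⌈−ln(1 − rB₀/P)/ln(1+r)⌉ = ⌈43.359⌉ = 44 payments; the last is €66.79.
Total paid = 43·€185.07 + €66.79 = €8,024.80.
Total interest = total paid − principal = €8,024.80 − €5,250.00 = €2,774.80.

€2,774.80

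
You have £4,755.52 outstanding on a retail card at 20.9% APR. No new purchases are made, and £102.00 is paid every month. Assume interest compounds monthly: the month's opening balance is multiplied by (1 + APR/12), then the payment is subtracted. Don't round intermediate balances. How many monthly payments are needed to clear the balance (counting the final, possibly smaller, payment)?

Monthly rate r = 20.9%/12 = 1.74167% = 0.0174167.
Recurrence: B ← B·(1+r) − £102.00.
Month 1: interest £82.83; balance after payment £4,736.35.
Month 2: interest £82.49; balance after payment £4,716.84.
Closed form: n = −ln(1 − rB₀/P)/ln(1+r) = −ln(0.18799)/ln(1.01742) ≈ 96.798, so the balance reaches zero during payment 97.

97 months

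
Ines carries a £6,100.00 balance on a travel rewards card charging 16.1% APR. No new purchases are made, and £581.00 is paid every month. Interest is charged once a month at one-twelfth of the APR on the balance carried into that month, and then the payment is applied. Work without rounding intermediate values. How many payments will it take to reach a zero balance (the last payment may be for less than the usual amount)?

Monthly rate r = 16.1%/12 = 1.34167% = 0.0134167.
Recurrence: B ← B·(1+r) − £581.00.
Month 1: interest £81.84; balance after payment £5,600.84.
Month 2: interest £75.14; balance after payment £5,094.99.
Closed form: n = −ln(1 − rB₀/P)/ln(1+r) = −ln(0.85914)/ln(1.01342) ≈ 11.392, so the balance reaches zero during payment 12.

12 months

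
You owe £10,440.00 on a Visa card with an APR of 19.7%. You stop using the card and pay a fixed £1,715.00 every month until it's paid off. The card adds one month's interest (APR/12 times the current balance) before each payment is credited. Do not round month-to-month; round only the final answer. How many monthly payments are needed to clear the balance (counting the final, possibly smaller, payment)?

7 months

Monthly rate r = 19.7%/12 = 1.64167% = 0.0164167.
Recurrence: B ← B·(1+r) − £1,715.00.
Month 1: interest £171.39; balance after payment £8,896.39.
Month 2: interest £146.05; balance after payment £7,327.44.
Closed form: n = −ln(1 − rB₀/P)/ln(1+r) = −ln(0.90006)/ln(1.01642) ≈ 6.466, so the balance reaches zero during payment 7.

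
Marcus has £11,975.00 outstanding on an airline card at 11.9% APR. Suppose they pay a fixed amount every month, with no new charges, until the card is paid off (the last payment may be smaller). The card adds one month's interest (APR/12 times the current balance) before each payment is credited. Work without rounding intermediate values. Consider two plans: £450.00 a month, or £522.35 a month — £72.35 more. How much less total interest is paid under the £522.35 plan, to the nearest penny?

Monthly rate r = 11.9%/12 = 0.991667% = 0.00991667.
At £450.00/mo: n = ⌈−ln(1 − rB₀/P)/ln(1+r)⌉ = 32 payments (last £21.91); total interest = total paid − £11,975.00 = £1,996.91.
At £522.35/mo: 27 payments (last £72.06); total interest £1,678.16.
Interest saved = £1,996.91 − £1,678.16 = £318.75.

£318.75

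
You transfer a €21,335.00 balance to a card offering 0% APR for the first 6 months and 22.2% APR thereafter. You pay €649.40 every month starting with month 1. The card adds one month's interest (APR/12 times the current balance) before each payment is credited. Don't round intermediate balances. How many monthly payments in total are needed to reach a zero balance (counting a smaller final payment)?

44 payments

Promo months 1–6 at r₀ = 0%/12 = 0; months 7+ at r₁ = 22.2%/12 = 0.0185.
After month 6 (no interest yet): B = €21,335.00 − 6·€649.40 = €17,438.60.
Then at r₁ with €649.40/mo: n₂ = −ln(1 − r₁·B/P)/ln(1+r₁) ≈ 37.46 → 38 more payments.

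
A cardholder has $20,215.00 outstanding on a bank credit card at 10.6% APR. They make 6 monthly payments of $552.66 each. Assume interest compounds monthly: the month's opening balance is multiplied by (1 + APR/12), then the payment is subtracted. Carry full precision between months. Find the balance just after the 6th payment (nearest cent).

Monthly rate r = 10.6%/12 = 0.883333% = 0.00883333.
Each month: B ← B·(1+r) − $552.66.
Month 1: interest $178.57; balance after payment $19,840.91.
Month 2: interest $175.26; balance after payment $19,463.51.
Month 3: interest $171.93; balance after payment $19,082.77.
Month 4: interest $168.56; balance after payment $18,698.68.
Month 5: interest $165.17; balance after payment $18,311.19.
Month 6: interest $161.75; balance after payment $17,920.28.

$17,920.28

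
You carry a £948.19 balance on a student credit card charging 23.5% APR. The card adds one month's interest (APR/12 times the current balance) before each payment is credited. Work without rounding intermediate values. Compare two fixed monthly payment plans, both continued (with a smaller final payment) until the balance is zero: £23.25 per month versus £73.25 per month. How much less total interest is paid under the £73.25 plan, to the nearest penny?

£817.18

Monthly rate r = 23.5%/12 = 1.95833% = 0.0195833.
At £23.25/mo: n = ⌈−ln(1 − rB₀/P)/ln(1+r)⌉ = 83 payments (last £14.94); total interest = total paid − £948.19 = £973.25.
At £73.25/mo: 16 payments (last £5.51); total interest £156.07.
Interest saved = £973.25 − £156.07 = £817.18.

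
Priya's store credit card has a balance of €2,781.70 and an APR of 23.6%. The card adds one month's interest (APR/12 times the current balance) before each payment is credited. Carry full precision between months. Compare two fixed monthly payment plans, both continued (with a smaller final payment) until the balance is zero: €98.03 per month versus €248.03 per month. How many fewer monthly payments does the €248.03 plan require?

29 fewer payments

Monthly rate r = 23.6%/12 = 1.96667% = 0.0196667.
At €98.03/mo: n = ⌈−ln(1 − rB₀/P)/ln(1+r)⌉ = 42 payments (last €91.06); total interest = total paid − €2,781.70 = €1,328.59.
At €248.03/mo: 13 payments (last €197.50); total interest €392.16.
Payments saved = 42 − 13 = 29.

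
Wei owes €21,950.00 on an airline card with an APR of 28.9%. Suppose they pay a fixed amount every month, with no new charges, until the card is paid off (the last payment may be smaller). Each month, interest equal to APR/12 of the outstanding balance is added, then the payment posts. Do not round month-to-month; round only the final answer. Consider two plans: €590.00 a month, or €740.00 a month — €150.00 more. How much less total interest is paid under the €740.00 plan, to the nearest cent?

€17,144.44

Monthly rate r = 28.9%/12 = 2.40833% = 0.0240833.
At €590.00/mo: n = ⌈−ln(1 − rB₀/P)/ln(1+r)⌉ = 96 payments (last €59.81); total interest = total paid − €21,950.00 = €34,159.81.
At €740.00/mo: 53 payments (last €485.37); total interest €17,015.37.
Interest saved = €34,159.81 − €17,015.37 = €17,144.44.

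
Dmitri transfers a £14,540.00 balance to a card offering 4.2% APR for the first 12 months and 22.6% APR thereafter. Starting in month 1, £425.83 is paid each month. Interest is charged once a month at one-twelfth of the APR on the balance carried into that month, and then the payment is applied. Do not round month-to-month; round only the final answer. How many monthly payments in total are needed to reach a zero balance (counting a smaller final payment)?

Promo months 1–12 at r₀ = 4.2%/12 = 0.0035; months 13+ at r₁ = 22.6%/12 = 0.0188333.
After month 12: iterate B ← B·(1+r₀) − £425.83 for 12 months → £9,953.09.
Then at r₁ with £425.83/mo: n₂ = −ln(1 − r₁·B/P)/ln(1+r₁) ≈ 31.09 → 32 more payments.

44 months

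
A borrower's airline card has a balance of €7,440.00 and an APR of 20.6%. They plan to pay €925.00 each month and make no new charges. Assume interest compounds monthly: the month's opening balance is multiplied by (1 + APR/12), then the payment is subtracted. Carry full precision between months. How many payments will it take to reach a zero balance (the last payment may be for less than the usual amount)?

9 months

Monthly rate r = 20.6%/12 = 1.71667% = 0.0171667.
Recurrence: B ← B·(1+r) − €925.00.
Month 1: interest €127.72; balance after payment €6,642.72.
Month 2: interest €114.03; balance after payment €5,831.75.
Closed form: n = −ln(1 − rB₀/P)/ln(1+r) = −ln(0.86192)/ln(1.01717) ≈ 8.730, so the balance reaches zero during payment 9.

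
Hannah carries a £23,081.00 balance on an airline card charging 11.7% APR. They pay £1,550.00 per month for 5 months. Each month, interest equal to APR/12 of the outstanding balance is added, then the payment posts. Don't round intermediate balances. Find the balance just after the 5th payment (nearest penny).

Monthly rate r = 11.7%/12 = 0.975% = 0.00975.
Each month: B ← B·(1+r) − £1,550.00.
Month 1: interest £225.04; balance after payment £21,756.04.
Month 2: interest £212.12; balance after payment £20,418.16.
Month 3: interest £199.08; balance after payment £19,067.24.
Month 4: interest £185.91; balance after payment £17,703.14.
Month 5: interest £172.61; balance after payment £16,325.75.

£16,325.75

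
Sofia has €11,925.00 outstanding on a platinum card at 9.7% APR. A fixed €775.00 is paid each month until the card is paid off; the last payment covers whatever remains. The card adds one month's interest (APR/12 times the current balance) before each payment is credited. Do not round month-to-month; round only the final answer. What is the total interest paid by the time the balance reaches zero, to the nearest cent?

€861.66

Monthly rate r = 9.7%/12 = 0.808333% = 0.00808333.
Payoff takes n = ⌈−ln(1 − rB₀/P)/ln(1+r)⌉ = ⌈16.498⌉ = 17 payments; the last is €386.66.
Total paid = 16·€775.00 + €386.66 = €12,786.66.
Total interest = total paid − principal = €12,786.66 − €11,925.00 = €861.66.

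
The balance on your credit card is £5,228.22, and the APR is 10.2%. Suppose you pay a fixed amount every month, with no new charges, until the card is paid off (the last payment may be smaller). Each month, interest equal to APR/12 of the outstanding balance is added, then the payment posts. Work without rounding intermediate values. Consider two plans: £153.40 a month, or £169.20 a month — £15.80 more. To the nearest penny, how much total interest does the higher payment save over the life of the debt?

£108.82

Monthly rate r = 10.2%/12 = 0.85% = 0.0085.
At £153.40/mo: n = ⌈−ln(1 − rB₀/P)/ln(1+r)⌉ = 41 payments (last £63.66); total interest = total paid − £5,228.22 = £971.44.
At £169.20/mo: 36 payments (last £168.84); total interest £862.62.
Interest saved = £971.44 − £862.62 = £108.82.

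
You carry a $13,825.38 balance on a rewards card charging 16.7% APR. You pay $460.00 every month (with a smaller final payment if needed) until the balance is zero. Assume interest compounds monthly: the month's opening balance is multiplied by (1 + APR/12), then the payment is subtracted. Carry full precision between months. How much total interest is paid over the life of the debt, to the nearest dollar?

$4,206

Monthly rate r = 16.7%/12 = 1.39167% = 0.0139167.
Payoff takes n = ⌈−ln(1 − rB₀/P)/ln(1+r)⌉ = ⌈39.198⌉ = 40 payments; the last is $91.61.
Total paid = 39·$460.00 + $91.61 = $18,031.61.
Total interest = total paid − principal = $18,031.61 − $13,825.38 = $4,206.23.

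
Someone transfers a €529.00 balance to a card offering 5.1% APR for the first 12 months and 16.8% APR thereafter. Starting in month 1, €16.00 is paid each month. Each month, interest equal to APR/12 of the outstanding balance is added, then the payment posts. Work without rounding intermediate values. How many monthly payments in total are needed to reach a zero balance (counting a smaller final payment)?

40 payments

Promo months 1–12 at r₀ = 5.1%/12 = 0.00425; months 13+ at r₁ = 16.8%/12 = 0.014.
After month 12: iterate B ← B·(1+r₀) − €16.00 for 12 months → €360.07.
Then at r₁ with €16.00/mo: n₂ = −ln(1 − r₁·B/P)/ln(1+r₁) ≈ 27.22 → 28 more payments.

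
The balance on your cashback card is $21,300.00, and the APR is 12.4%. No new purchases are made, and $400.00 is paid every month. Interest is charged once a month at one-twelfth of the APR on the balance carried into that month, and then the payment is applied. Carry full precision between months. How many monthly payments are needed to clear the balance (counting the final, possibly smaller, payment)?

Monthly rate r = 12.4%/12 = 1.03333% = 0.0103333.
Recurrence: B ← B·(1+r) − $400.00.
Month 1: interest $220.10; balance after payment $21,120.10.
Month 2: interest $218.24; balance after payment $20,938.34.
Closed form: n = −ln(1 − rB₀/P)/ln(1+r) = −ln(0.44975)/ln(1.01033) ≈ 77.728, so the balance reaches zero during payment 78.

78 payments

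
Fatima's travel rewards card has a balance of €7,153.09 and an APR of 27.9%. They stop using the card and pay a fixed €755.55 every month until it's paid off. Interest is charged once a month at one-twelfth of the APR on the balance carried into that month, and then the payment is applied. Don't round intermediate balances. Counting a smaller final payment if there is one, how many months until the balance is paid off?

Monthly rate r = 27.9%/12 = 2.325% = 0.02325.
Recurrence: B ← B·(1+r) − €755.55.
Month 1: interest €166.31; balance after payment €6,563.85.
Month 2: interest €152.61; balance after payment €5,960.91.
Closed form: n = −ln(1 − rB₀/P)/ln(1+r) = −ln(0.77988)/ln(1.02325) ≈ 10.817, so the balance reaches zero during payment 11.

11 payments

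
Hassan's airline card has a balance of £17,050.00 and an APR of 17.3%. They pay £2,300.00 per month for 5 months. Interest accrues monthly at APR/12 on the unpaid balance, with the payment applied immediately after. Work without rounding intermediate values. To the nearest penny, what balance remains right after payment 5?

£6,478.57

Monthly rate r = 17.3%/12 = 1.44167% = 0.0144167.
Each month: B ← B·(1+r) − £2,300.00.
Month 1: interest £245.80; balance after payment £14,995.80.
Month 2: interest £216.19; balance after payment £12,911.99.
Month 3: interest £186.15; balance after payment £10,798.14.
Month 4: interest £155.67; balance after payment £8,653.81.
Month 5: interest £124.76; balance after payment £6,478.57.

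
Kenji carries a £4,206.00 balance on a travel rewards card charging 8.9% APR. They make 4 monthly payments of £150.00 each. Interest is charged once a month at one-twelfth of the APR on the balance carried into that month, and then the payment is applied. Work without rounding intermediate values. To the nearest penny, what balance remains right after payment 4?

Monthly rate r = 8.9%/12 = 0.741667% = 0.00741667.
Each month: B ← B·(1+r) − £150.00.
Month 1: interest £31.19; balance after payment £4,087.19.
Month 2: interest £30.31; balance after payment £3,967.51.
Month 3: interest £29.43; balance after payment £3,846.93.
Month 4: interest £28.53; balance after payment £3,725.46.

£3,725.46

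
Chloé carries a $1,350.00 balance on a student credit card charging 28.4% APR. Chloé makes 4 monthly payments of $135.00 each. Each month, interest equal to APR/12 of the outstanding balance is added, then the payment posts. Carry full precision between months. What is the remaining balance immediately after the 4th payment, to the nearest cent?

Monthly rate r = 28.4%/12 = 2.36667% = 0.0236667.
Each month: B ← B·(1+r) − $135.00.
Month 1: interest $31.95; balance after payment $1,246.95.
Month 2: interest $29.51; balance after payment $1,141.46.
Month 3: interest $27.01; balance after payment $1,033.48.
Month 4: interest $24.46; balance after payment $922.93.

$922.93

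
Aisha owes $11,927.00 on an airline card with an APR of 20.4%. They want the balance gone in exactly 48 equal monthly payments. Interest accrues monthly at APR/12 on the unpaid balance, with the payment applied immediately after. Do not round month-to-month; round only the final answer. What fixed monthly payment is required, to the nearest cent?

$365.49

Monthly rate r = 20.4%/12 = 1.7% = 0.017.
Level-payment amortization: P = B₀·r / (1 − (1+r)^(−n)) = 11927.00·0.017 / (1 − 1.017^(−48)).
Denominator 1 − (1+r)^(−48) = 0.554759912.
P = 202.759 / 0.554759912 ≈ 365.49.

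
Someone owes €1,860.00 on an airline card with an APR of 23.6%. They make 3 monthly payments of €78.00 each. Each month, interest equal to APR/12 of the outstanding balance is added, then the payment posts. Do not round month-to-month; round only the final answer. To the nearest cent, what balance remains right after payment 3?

€1,733.28

Monthly rate r = 23.6%/12 = 1.96667% = 0.0196667.
Each month: B ← B·(1+r) − €78.00.
Month 1: interest €36.58; balance after payment €1,818.58.
Month 2: interest €35.77; balance after payment €1,776.35.
Month 3: interest €34.93; balance after payment €1,733.28.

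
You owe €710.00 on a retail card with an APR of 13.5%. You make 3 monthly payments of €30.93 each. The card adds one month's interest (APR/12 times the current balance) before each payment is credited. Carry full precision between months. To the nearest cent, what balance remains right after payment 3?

€640.40

Monthly rate r = 13.5%/12 = 1.125% = 0.01125.
Each month: B ← B·(1+r) − €30.93.
Month 1: interest €7.99; balance after payment €687.06.
Month 2: interest €7.73; balance after payment €663.86.
Month 3: interest €7.47; balance after payment €640.40.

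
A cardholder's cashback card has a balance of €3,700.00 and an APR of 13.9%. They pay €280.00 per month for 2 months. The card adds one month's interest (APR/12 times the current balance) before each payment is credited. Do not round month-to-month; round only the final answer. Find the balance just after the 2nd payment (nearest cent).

€3,222.97

Monthly rate r = 13.9%/12 = 1.15833% = 0.0115833.
Each month: B ← B·(1+r) − €280.00.
Month 1: interest €42.86; balance after payment €3,462.86.
Month 2: interest €40.11; balance after payment €3,222.97.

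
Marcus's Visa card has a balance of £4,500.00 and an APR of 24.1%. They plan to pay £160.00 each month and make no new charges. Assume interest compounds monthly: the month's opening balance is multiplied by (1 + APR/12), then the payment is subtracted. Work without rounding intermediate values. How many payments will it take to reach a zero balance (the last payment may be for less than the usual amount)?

Monthly rate r = 24.1%/12 = 2.00833% = 0.0200833.
Recurrence: B ← B·(1+r) − £160.00.
Month 1: interest £90.38; balance after payment £4,430.38.
Month 2: interest £88.98; balance after payment £4,359.35.
Closed form: n = −ln(1 − rB₀/P)/ln(1+r) = −ln(0.43516)/ln(1.02008) ≈ 41.845, so the balance reaches zero during payment 42.

42 months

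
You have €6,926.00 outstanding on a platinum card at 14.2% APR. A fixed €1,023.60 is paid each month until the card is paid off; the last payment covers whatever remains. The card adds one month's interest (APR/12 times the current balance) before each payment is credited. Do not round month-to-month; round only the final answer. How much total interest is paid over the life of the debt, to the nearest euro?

€336

Monthly rate r = 14.2%/12 = 1.18333% = 0.0118333.
Payoff takes n = ⌈−ln(1 − rB₀/P)/ln(1+r)⌉ = ⌈7.094⌉ = 8 payments; the last is €96.97.
Total paid = 7·€1,023.60 + €96.97 = €7,262.17.
Total interest = total paid − principal = €7,262.17 − €6,926.00 = €336.17.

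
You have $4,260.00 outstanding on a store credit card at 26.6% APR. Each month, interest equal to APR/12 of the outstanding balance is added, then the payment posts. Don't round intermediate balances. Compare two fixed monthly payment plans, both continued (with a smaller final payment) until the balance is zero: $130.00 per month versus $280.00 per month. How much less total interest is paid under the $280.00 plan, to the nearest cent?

Monthly rate r = 26.6%/12 = 2.21667% = 0.0221667.
At $130.00/mo: n = ⌈−ln(1 − rB₀/P)/ln(1+r)⌉ = 60 payments (last $14.87); total interest = total paid − $4,260.00 = $3,424.87.
At $280.00/mo: 19 payments (last $214.03); total interest $994.03.
Interest saved = $3,424.87 − $994.03 = $2,430.84.

$2,430.84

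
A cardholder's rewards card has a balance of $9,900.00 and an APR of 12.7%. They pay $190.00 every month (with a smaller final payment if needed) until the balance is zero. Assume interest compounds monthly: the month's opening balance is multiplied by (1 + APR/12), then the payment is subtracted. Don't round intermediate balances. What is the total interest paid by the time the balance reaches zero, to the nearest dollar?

$4,569

Monthly rate r = 12.7%/12 = 1.05833% = 0.0105833.
Payoff takes n = ⌈−ln(1 − rB₀/P)/ln(1+r)⌉ = ⌈76.154⌉ = 77 payments; the last is $29.41.
Total paid = 76·$190.00 + $29.41 = $14,469.41.
Total interest = total paid − principal = $14,469.41 − $9,900.00 = $4,569.41.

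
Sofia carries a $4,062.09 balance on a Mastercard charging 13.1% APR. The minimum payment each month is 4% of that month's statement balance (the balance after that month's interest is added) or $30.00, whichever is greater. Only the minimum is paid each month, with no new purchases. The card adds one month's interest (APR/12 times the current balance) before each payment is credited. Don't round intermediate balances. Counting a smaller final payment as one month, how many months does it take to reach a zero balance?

86 months

Monthly rate r = 13.1%/12 = 1.09167% = 0.0109167.
While 4% of the post-interest balance exceeds $30.00, each month B ← (B·(1+r))·(1 − 0.04), i.e. B shrinks by the factor (1+r)·0.96 = 0.97048.
This holds for months 1–57. Entering month 58 the balance is $736.18; 4% of the post-interest balance is now below $30.00, so the flat $30.00 minimum applies from here.
From month 58 a fixed $30.00 at rate r clears $736.18 in 29 more payments. Total: 57 + 29 = 86 months.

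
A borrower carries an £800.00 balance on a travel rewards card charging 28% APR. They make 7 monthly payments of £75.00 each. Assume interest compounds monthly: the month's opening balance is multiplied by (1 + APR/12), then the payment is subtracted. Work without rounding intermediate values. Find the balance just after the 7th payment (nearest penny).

£376.96

Monthly rate r = 28%/12 = 2.33333% = 0.0233333.
Each month: B ← B·(1+r) − £75.00.
Month 1: interest £18.67; balance after payment £743.67.
Month 2: interest £17.35; balance after payment £686.02.
Month 3: interest £16.01; balance after payment £627.03.
Month 4: interest £14.63; balance after payment £566.66.
Month 5: interest £13.22; balance after payment £504.88.
Month 6: interest £11.78; balance after payment £441.66.
Month 7: interest £10.31; balance after payment £376.96.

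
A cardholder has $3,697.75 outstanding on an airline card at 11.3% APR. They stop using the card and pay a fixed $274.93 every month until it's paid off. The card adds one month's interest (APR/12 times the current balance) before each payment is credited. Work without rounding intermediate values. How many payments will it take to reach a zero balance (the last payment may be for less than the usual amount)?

Monthly rate r = 11.3%/12 = 0.941667% = 0.00941667.
Recurrence: B ← B·(1+r) − $274.93.
Month 1: interest $34.82; balance after payment $3,457.64.
Month 2: interest $32.56; balance after payment $3,215.27.
Closed form: n = −ln(1 − rB₀/P)/ln(1+r) = −ln(0.87335)/ln(1.00942) ≈ 14.449, so the balance reaches zero during payment 15.

15 months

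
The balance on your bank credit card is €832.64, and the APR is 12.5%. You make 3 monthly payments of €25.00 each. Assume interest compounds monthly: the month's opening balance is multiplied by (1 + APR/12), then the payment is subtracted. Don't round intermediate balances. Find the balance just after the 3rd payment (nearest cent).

€783.15

Monthly rate r = 12.5%/12 = 1.04167% = 0.0104167.
Each month: B ← B·(1+r) − €25.00.
Month 1: interest €8.67; balance after payment €816.31.
Month 2: interest €8.50; balance after payment €799.82.
Month 3: interest €8.33; balance after payment €783.15.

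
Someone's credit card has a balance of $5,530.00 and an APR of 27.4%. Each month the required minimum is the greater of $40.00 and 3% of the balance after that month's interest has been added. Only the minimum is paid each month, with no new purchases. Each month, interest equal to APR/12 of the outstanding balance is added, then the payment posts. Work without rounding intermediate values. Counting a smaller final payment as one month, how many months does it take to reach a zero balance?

244 months

Monthly rate r = 27.4%/12 = 2.28333% = 0.0228333.
While 3% of the post-interest balance exceeds $40.00, each month B ← (B·(1+r))·(1 − 0.03), i.e. B shrinks by the factor (1+r)·0.97 = 0.99215.
This holds for months 1–184. Entering month 185 the balance is $1,296.64; 3% of the post-interest balance is now below $40.00, so the flat $40.00 minimum applies from here.
From month 185 a fixed $40.00 at rate r clears $1,296.64 in 60 more payments. Total: 184 + 60 = 244 months.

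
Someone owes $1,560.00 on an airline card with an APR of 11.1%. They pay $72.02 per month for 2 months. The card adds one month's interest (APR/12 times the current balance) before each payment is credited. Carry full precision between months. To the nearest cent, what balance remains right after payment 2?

$1,444.29

Monthly rate r = 11.1%/12 = 0.925% = 0.00925.
Each month: B ← B·(1+r) − $72.02.
Month 1: interest $14.43; balance after payment $1,502.41.
Month 2: interest $13.90; balance after payment $1,444.29.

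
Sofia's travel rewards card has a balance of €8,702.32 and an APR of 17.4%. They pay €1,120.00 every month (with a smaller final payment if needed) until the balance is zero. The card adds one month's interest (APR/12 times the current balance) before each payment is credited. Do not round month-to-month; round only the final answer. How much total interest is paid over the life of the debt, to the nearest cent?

Monthly rate r = 17.4%/12 = 1.45% = 0.0145.
Payoff takes n = ⌈−ln(1 − rB₀/P)/ln(1+r)⌉ = ⌈8.303⌉ = 9 payments; the last is €341.26.
Total paid = 8·€1,120.00 + €341.26 = €9,301.26.
Total interest = total paid − principal = €9,301.26 − €8,702.32 = €598.94.

€598.94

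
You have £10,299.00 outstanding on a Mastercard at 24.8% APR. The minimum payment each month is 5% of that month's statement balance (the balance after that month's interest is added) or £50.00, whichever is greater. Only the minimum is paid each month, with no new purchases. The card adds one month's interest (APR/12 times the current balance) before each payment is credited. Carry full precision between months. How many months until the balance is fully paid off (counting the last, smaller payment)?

Monthly rate r = 24.8%/12 = 2.06667% = 0.0206667.
While 5% of the post-interest balance exceeds £50.00, each month B ← (B·(1+r))·(1 − 0.05), i.e. B shrinks by the factor (1+r)·0.95 = 0.96963.
This holds for months 1–77. Entering month 78 the balance is £958.46; 5% of the post-interest balance is now below £50.00, so the flat £50.00 minimum applies from here.
From month 78 a fixed £50.00 at rate r clears £958.46 in 25 more payments. Total: 77 + 25 = 102 months.

102 months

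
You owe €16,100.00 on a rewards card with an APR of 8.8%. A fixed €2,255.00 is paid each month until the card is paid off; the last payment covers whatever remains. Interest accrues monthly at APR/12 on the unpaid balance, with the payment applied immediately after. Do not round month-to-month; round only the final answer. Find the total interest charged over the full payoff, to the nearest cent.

Monthly rate r = 8.8%/12 = 0.733333% = 0.00733333.
Payoff takes n = ⌈−ln(1 − rB₀/P)/ln(1+r)⌉ = ⌈7.360⌉ = 8 payments; the last is €814.25.
Total paid = 7·€2,255.00 + €814.25 = €16,599.25.
Total interest = total paid − principal = €16,599.25 − €16,100.00 = €499.25.

€499.25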